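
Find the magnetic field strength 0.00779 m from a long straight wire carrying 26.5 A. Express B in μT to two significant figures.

For an infinitely long straight wire, B = μ₀I/(2πd).
B = (4π×10⁻⁷ × 26.5) / (2π × 0.00779) = 6.80×10⁻⁴ T.

B ≈ 680 μT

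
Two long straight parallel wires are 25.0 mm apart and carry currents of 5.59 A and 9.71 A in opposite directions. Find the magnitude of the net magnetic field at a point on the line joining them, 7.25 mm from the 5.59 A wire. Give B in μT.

Each long wire gives B = μ₀I/(2πd). Distances are d₁ = 0.00725 m and d₂ = 0.01775 m.
B₁ = 1.54×10⁻⁴ T, B₂ = 1.09×10⁻⁴ T.
Between antiparallel currents both contributions point the same way, so they add. B = B₁ + B₂ = 1.54×10⁻⁴ + 1.09×10⁻⁴ = 2.64×10⁻⁴ T.

B ≈ 264 μT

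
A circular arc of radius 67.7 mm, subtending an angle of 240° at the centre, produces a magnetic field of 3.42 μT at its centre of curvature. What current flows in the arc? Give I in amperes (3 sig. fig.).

I ≈ 0.553 A

For a circular arc, B = μ₀Iφ/(4πR) with φ in radians; here φ = 4.189 rad.
So I = 4πRB/(μ₀φ) = 4π × 0.0677 × 3.42×10⁻⁶ / (4π×10⁻⁷ × 4.189) = 0.553 A.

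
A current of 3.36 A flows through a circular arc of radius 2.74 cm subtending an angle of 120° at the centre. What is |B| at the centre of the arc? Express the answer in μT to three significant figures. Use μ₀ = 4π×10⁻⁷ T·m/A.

The Biot–Savart field of a circular arc at its centre is B = μ₀Iφ/(4πR), with φ = 2.094 rad.
B = (4π×10⁻⁷ × 3.36 × 2.094) / (4π × 0.0274) = 2.57×10⁻⁵ T.

B ≈ 25.7 μT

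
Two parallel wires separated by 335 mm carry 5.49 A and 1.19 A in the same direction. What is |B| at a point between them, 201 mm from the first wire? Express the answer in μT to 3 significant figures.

B ≈ 3.69 μT

Each long wire gives B = μ₀I/(2πd). Distances are d₁ = 0.201 m and d₂ = 0.134 m.
B₁ = 5.46×10⁻⁶ T, B₂ = 1.78×10⁻⁶ T.
Between parallel currents the two contributions point in opposite directions, so they subtract. B = |B₁ − B₂| = |5.46×10⁻⁶ − 1.78×10⁻⁶| = 3.69×10⁻⁶ T.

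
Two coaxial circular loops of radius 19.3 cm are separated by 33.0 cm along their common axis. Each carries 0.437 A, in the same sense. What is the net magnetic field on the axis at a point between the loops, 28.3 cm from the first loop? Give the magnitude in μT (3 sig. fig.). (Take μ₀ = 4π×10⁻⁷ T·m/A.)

Each loop contributes B = μ₀IR²/[2(R²+z²)^(3/2)] on the axis, with z measured from that loop.
Loop 1 (z = 0.283 m): B₁ = 2.54×10⁻⁷ T. Loop 2 (z = 0.047 m): B₂ = 1.30×10⁻⁶ T.
The fields add: B = B₁ + B₂ = 1.56×10⁻⁶ T.

B ≈ 1.56 μT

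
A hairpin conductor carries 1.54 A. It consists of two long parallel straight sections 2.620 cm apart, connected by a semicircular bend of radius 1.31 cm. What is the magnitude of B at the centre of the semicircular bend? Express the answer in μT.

B ≈ 60.4 μT

The semicircular arc contributes B_arc = μ₀I·π/(4πR) = μ₀I/(4R) = 3.69×10⁻⁵ T.
Each semi-infinite lead is at perpendicular distance R = 0.0131 m from the centre, with the perpendicular foot at its near end, so it contributes μ₀I/(4πR); both point the same way, together 2.35×10⁻⁵ T.
Arc and leads all point the same direction: B = 3.69×10⁻⁵ + 2.35×10⁻⁵ = 6.04×10⁻⁵ T.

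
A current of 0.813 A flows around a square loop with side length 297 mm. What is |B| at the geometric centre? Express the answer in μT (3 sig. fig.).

Each side is a finite straight segment at perpendicular distance d = a/(2 tan(π/4)) = 0.1485 m from the centre, with end-angles ±π/4.
One side contributes B₁ = (μ₀I/4πd)·2 sin(π/4) = 7.74×10⁻⁷ T.
All 4 sides add in the same direction: B = 4 × 7.74×10⁻⁷ = 3.10×10⁻⁶ T.

B ≈ 3.10 μT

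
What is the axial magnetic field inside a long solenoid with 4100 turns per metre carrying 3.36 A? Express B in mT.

B ≈ 17.3 mT

Inside a long solenoid, B = μ₀nI with n = 4100 turns/m.
B = 4π×10⁻⁷ × 4100 × 3.36 = 1.73×10⁻² T.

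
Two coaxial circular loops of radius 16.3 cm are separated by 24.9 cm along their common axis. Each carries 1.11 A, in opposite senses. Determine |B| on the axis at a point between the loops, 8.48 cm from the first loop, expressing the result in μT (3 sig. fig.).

Each loop contributes B = μ₀IR²/[2(R²+z²)^(3/2)] on the axis, with z measured from that loop.
Loop 1 (z = 0.0848 m): B₁ = 2.99×10⁻⁶ T. Loop 2 (z = 0.1642 m): B₂ = 1.50×10⁻⁶ T.
The fields oppose: B = |B₁ − B₂| = 1.49×10⁻⁶ T.

B ≈ 1.49 μT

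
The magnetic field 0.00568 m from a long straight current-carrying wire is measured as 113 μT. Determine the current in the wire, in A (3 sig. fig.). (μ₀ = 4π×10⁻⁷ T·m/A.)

For a long straight wire B = μ₀I/(2πd), so I = 2πdB/μ₀.
I = 2π × 0.00568 × 1.13×10⁻⁴ / (4π×10⁻⁷) = 3.21 A.

I ≈ 3.21 A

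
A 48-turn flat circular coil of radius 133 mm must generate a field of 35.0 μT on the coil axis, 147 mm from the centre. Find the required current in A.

For an N-turn coil, B = Nμ₀IR²/[2(R²+z²)^(3/2)] with R = 0.133 m, z = 0.147 m, so I = 2B(R²+z²)^(3/2)/(Nμ₀R²) = 2 × 3.50×10⁻⁵ × 7.79×10⁻³ / (48 × 4π×10⁻⁷ × 0.01769) = 0.511 A.

I ≈ 0.511 A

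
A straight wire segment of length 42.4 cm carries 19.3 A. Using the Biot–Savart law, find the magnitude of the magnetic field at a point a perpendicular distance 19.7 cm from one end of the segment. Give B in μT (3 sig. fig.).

B ≈ 8.88 μT

For a finite straight segment, B = (μ₀I/4πd)(sinθ₁ + sinθ₂), where θ₁, θ₂ are the angles from the perpendicular to each end.
The perpendicular foot is at one end, so the two end-offsets along the wire are 0 and L = 0.424 m.
sinθ₁ = 0/√(0²+0.197²) = 0.0000; sinθ₂ = 0.424/√(0.424²+0.197²) = 0.9069.
B = (4π×10⁻⁷ × 19.3) / (4π × 0.197) × (0.0000 + 0.9069) = 8.88×10⁻⁶ T.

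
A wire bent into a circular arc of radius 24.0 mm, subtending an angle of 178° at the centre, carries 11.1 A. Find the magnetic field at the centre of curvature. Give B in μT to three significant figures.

B ≈ 144 μT

The Biot–Savart field of a circular arc at its centre is B = μ₀Iφ/(4πR), with φ = 3.107 rad.
B = (4π×10⁻⁷ × 11.1 × 3.107) / (4π × 0.024) = 1.44×10⁻⁴ T.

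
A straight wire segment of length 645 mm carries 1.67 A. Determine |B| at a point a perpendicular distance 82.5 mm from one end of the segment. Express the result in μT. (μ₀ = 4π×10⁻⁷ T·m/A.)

For a finite straight segment, B = (μ₀I/4πd)(sinθ₁ + sinθ₂), where θ₁, θ₂ are the angles from the perpendicular to each end.
The perpendicular foot is at one end, so the two end-offsets along the wire are 0 and L = 0.645 m.
sinθ₁ = 0/√(0²+0.0825²) = 0.0000; sinθ₂ = 0.645/√(0.645²+0.0825²) = 0.9919.
B = (4π×10⁻⁷ × 1.67) / (4π × 0.0825) × (0.0000 + 0.9919) = 2.01×10⁻⁶ T.

B ≈ 2.01 μT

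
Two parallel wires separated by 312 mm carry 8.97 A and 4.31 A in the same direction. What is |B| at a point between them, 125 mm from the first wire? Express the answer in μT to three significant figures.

B ≈ 9.74 μT

Each long wire gives B = μ₀I/(2πd). Distances are d₁ = 0.125 m and d₂ = 0.187 m.
B₁ = 1.44×10⁻⁵ T, B₂ = 4.61×10⁻⁶ T.
Between parallel currents the two contributions point in opposite directions, so they subtract. B = |B₁ − B₂| = |1.44×10⁻⁵ − 4.61×10⁻⁶| = 9.74×10⁻⁶ T.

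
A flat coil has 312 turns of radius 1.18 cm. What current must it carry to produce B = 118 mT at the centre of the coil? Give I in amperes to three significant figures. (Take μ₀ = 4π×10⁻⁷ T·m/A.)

For an N-turn coil, B = Nμ₀I/(2R) with R = 0.0118 m, so I = 2RB/(Nμ₀) = 2 × 0.0118 × 0.118 / (312 × 4π×10⁻⁷) = 7.10 A.

I ≈ 7.10 A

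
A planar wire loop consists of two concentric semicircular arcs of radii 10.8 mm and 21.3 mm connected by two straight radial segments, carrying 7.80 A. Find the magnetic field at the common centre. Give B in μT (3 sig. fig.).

The radial connectors point toward the centre, so dl × r̂ = 0 and they contribute nothing.
Each semicircle gives μ₀I/(4R): inner arc 2.27×10⁻⁴ T, outer arc 1.15×10⁻⁴ T.
The two arcs carry current in opposite angular senses, so their fields oppose: B = |2.27×10⁻⁴ − 1.15×10⁻⁴| = 1.12×10⁻⁴ T.

B ≈ 112 μT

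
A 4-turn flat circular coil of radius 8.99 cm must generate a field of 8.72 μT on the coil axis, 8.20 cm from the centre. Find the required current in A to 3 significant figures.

For an N-turn coil, B = Nμ₀IR²/[2(R²+z²)^(3/2)] with R = 0.0899 m, z = 0.082 m, so I = 2B(R²+z²)^(3/2)/(Nμ₀R²) = 2 × 8.72×10⁻⁶ × 1.80×10⁻³ / (4 × 4π×10⁻⁷ × 0.008082) = 0.773 A.

I ≈ 0.773 A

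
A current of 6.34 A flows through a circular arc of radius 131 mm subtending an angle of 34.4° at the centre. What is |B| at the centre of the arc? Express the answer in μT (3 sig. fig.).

B ≈ 2.91 μT

The Biot–Savart field of a circular arc at its centre is B = μ₀Iφ/(4πR), with φ = 0.6004 rad.
B = (4π×10⁻⁷ × 6.34 × 0.6004) / (4π × 0.131) = 2.91×10⁻⁶ T.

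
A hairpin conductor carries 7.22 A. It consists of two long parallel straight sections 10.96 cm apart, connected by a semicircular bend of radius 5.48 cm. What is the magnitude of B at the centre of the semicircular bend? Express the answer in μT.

B ≈ 67.7 μT

The semicircular arc contributes B_arc = μ₀I·π/(4πR) = μ₀I/(4R) = 4.14×10⁻⁵ T.
Each semi-infinite lead is at perpendicular distance R = 0.0548 m from the centre, with the perpendicular foot at its near end, so it contributes μ₀I/(4πR); both point the same way, together 2.64×10⁻⁵ T.
Arc and leads all point the same direction: B = 4.14×10⁻⁵ + 2.64×10⁻⁵ = 6.77×10⁻⁵ T.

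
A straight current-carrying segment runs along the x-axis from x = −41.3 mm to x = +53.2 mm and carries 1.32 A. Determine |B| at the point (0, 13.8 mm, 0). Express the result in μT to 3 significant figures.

For a finite straight segment, B = (μ₀I/4πd)(sinθ₁ + sinθ₂), where θ₁, θ₂ are the angles from the perpendicular to each end.
The perpendicular distance is d = 0.0138 m; the end-offsets along the wire are a = 0.0413 m and b = 0.0532 m.
sinθ₁ = 0.0413/√(0.0413²+0.0138²) = 0.9485; sinθ₂ = 0.0532/√(0.0532²+0.0138²) = 0.9680.
B = (4π×10⁻⁷ × 1.32) / (4π × 0.0138) × (0.9485 + 0.9680) = 1.83×10⁻⁵ T.

B ≈ 18.3 μT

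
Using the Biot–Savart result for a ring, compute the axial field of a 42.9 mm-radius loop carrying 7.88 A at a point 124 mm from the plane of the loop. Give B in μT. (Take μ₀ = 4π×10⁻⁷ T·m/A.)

On the axis of a circular loop, B = μ₀IR² / [2(R²+z²)^(3/2)].
R² + z² = (0.0429)² + (0.124)² = 0.01722 m², and (R²+z²)^(3/2) = 2.26×10⁻³ m³.
B = (4π×10⁻⁷ × 7.88 × 0.00184) / (2 × 2.26×10⁻³) = 4.03×10⁻⁶ T.

B ≈ 4.03 μT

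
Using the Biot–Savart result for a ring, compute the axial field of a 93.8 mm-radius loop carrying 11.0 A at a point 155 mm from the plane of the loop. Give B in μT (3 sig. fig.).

B ≈ 10.2 μT

On the axis of a circular loop, B = μ₀IR² / [2(R²+z²)^(3/2)].
R² + z² = (0.0938)² + (0.155)² = 0.03282 m², and (R²+z²)^(3/2) = 5.95×10⁻³ m³.
B = (4π×10⁻⁷ × 11.0 × 0.008798) / (2 × 5.95×10⁻³) = 1.02×10⁻⁵ T.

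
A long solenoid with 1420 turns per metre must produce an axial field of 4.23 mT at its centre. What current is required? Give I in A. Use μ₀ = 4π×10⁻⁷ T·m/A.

I ≈ 2.37 A

Inside a long solenoid B = μ₀nI with n = 1420 m⁻¹, so I = B/(μ₀n).
I = 4.23×10⁻³ / (4π×10⁻⁷ × 1420) = 2.37 A.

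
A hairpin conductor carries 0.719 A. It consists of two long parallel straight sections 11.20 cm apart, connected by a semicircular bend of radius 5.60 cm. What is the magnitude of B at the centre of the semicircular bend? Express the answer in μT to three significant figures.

The semicircular arc contributes B_arc = μ₀I·π/(4πR) = μ₀I/(4R) = 4.03×10⁻⁶ T.
Each semi-infinite lead is at perpendicular distance R = 0.056 m from the centre, with the perpendicular foot at its near end, so it contributes μ₀I/(4πR); both point the same way, together 2.57×10⁻⁶ T.
Arc and leads all point the same direction: B = 4.03×10⁻⁶ + 2.57×10⁻⁶ = 6.60×10⁻⁶ T.

B ≈ 6.60 μT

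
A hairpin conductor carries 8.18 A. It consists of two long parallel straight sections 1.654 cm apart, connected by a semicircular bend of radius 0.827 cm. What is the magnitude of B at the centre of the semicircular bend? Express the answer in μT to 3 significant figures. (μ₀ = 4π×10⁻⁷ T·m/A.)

The semicircular arc contributes B_arc = μ₀I·π/(4πR) = μ₀I/(4R) = 3.11×10⁻⁴ T.
Each semi-infinite lead is at perpendicular distance R = 0.00827 m from the centre, with the perpendicular foot at its near end, so it contributes μ₀I/(4πR); both point the same way, together 1.98×10⁻⁴ T.
Arc and leads all point the same direction: B = 3.11×10⁻⁴ + 1.98×10⁻⁴ = 5.09×10⁻⁴ T.

B ≈ 509 μT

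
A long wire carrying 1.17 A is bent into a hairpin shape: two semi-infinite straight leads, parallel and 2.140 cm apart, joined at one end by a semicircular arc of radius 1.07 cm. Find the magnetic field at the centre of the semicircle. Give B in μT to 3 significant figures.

B ≈ 56.2 μT

The semicircular arc contributes B_arc = μ₀I·π/(4πR) = μ₀I/(4R) = 3.44×10⁻⁵ T.
Each semi-infinite lead is at perpendicular distance R = 0.0107 m from the centre, with the perpendicular foot at its near end, so it contributes μ₀I/(4πR); both point the same way, together 2.19×10⁻⁵ T.
Arc and leads all point the same direction: B = 3.44×10⁻⁵ + 2.19×10⁻⁵ = 5.62×10⁻⁵ T.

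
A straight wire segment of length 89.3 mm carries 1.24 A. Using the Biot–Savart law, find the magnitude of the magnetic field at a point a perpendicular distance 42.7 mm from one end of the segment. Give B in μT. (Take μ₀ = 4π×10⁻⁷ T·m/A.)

For a finite straight segment, B = (μ₀I/4πd)(sinθ₁ + sinθ₂), where θ₁, θ₂ are the angles from the perpendicular to each end.
The perpendicular foot is at one end, so the two end-offsets along the wire are 0 and L = 0.0893 m.
sinθ₁ = 0/√(0²+0.0427²) = 0.0000; sinθ₂ = 0.0893/√(0.0893²+0.0427²) = 0.9022.
B = (4π×10⁻⁷ × 1.24) / (4π × 0.0427) × (0.0000 + 0.9022) = 2.62×10⁻⁶ T.

B ≈ 2.62 μT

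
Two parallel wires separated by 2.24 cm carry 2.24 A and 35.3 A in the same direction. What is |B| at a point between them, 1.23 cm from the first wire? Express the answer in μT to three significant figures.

B ≈ 663 μT

Each long wire gives B = μ₀I/(2πd). Distances are d₁ = 0.0123 m and d₂ = 0.0101 m.
B₁ = 3.64×10⁻⁵ T, B₂ = 6.99×10⁻⁴ T.
Between parallel currents the two contributions point in opposite directions, so they subtract. B = |B₁ − B₂| = |3.64×10⁻⁵ − 6.99×10⁻⁴| = 6.63×10⁻⁴ T.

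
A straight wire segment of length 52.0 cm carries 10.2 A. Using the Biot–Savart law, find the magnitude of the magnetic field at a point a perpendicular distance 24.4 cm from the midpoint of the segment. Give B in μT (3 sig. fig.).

B ≈ 6.10 μT

For a finite straight segment, B = (μ₀I/4πd)(sinθ₁ + sinθ₂), where θ₁, θ₂ are the angles from the perpendicular to each end.
The perpendicular from the point meets the wire at its midpoint, so each end is L/2 = 0.26 m away along the wire.
sinθ₁ = 0.26/√(0.26²+0.244²) = 0.7292; sinθ₂ = 0.26/√(0.26²+0.244²) = 0.7292.
B = (4π×10⁻⁷ × 10.2) / (4π × 0.244) × (0.7292 + 0.7292) = 6.10×10⁻⁶ T.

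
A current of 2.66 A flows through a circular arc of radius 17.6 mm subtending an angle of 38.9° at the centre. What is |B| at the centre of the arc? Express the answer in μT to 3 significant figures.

B ≈ 10.3 μT

The Biot–Savart field of a circular arc at its centre is B = μ₀Iφ/(4πR), with φ = 0.6789 rad.
B = (4π×10⁻⁷ × 2.66 × 0.6789) / (4π × 0.0176) = 1.03×10⁻⁵ T.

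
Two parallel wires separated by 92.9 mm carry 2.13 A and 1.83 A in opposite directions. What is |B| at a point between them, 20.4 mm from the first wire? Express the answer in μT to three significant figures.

Each long wire gives B = μ₀I/(2πd). Distances are d₁ = 0.0204 m and d₂ = 0.0725 m.
B₁ = 2.09×10⁻⁵ T, B₂ = 5.05×10⁻⁶ T.
Between antiparallel currents both contributions point the same way, so they add. B = B₁ + B₂ = 2.09×10⁻⁵ + 5.05×10⁻⁶ = 2.59×10⁻⁵ T.

B ≈ 25.9 μT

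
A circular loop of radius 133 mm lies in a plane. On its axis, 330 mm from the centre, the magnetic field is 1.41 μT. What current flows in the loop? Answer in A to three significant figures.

On the axis of a loop, B = μ₀IR²/[2(R²+z²)^(3/2)], so I = 2B(R²+z²)^(3/2)/(μ₀R²).
R² + z² = 0.01769 + 0.1089 = 0.1266 m²; raised to 3/2 gives 4.50×10⁻² m³.
I = 2 × 1.41×10⁻⁶ × 4.50×10⁻² / (1.26×10⁻⁶ × 0.01769) = 5.71 A.

I ≈ 5.71 A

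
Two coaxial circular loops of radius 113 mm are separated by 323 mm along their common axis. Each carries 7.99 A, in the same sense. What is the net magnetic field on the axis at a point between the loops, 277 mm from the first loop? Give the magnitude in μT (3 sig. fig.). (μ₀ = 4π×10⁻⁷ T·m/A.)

Each loop contributes B = μ₀IR²/[2(R²+z²)^(3/2)] on the axis, with z measured from that loop.
Loop 1 (z = 0.277 m): B₁ = 2.39×10⁻⁶ T. Loop 2 (z = 0.046 m): B₂ = 3.53×10⁻⁵ T.
The fields add: B = B₁ + B₂ = 3.77×10⁻⁵ T.

B ≈ 37.7 μT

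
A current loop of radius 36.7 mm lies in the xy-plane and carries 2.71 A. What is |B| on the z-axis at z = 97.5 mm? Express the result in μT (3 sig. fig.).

B ≈ 2.03 μT

On the axis of a circular loop, B = μ₀IR² / [2(R²+z²)^(3/2)].
R² + z² = (0.0367)² + (0.0975)² = 0.01085 m², and (R²+z²)^(3/2) = 1.13×10⁻³ m³.
B = (4π×10⁻⁷ × 2.71 × 0.001347) / (2 × 1.13×10⁻³) = 2.03×10⁻⁶ T.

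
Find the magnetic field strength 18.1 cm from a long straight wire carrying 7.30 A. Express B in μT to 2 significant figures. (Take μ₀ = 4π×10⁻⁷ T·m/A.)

For an infinitely long straight wire, B = μ₀I/(2πd).
B = (4π×10⁻⁷ × 7.30) / (2π × 0.181) = 8.07×10⁻⁶ T.

B ≈ 8.1 μT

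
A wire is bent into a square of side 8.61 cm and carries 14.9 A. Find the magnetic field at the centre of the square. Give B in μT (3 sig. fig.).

B ≈ 196 μT

Each side is a finite straight segment at perpendicular distance d = a/(2 tan(π/4)) = 0.04305 m from the centre, with end-angles ±π/4.
One side contributes B₁ = (μ₀I/4πd)·2 sin(π/4) = 4.89×10⁻⁵ T.
All 4 sides add in the same direction: B = 4 × 4.89×10⁻⁵ = 1.96×10⁻⁴ T.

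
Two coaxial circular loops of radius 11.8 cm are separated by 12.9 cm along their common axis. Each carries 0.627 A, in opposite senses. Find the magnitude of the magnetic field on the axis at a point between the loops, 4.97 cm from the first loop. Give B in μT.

Each loop contributes B = μ₀IR²/[2(R²+z²)^(3/2)] on the axis, with z measured from that loop.
Loop 1 (z = 0.0497 m): B₁ = 2.61×10⁻⁶ T. Loop 2 (z = 0.0793 m): B₂ = 1.91×10⁻⁶ T.
The fields oppose: B = |B₁ − B₂| = 7.04×10⁻⁷ T.

B ≈ 0.704 μT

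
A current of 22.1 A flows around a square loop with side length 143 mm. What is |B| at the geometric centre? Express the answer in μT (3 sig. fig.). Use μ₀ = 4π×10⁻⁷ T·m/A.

Each side is a finite straight segment at perpendicular distance d = a/(2 tan(π/4)) = 0.0715 m from the centre, with end-angles ±π/4.
One side contributes B₁ = (μ₀I/4πd)·2 sin(π/4) = 4.37×10⁻⁵ T.
All 4 sides add in the same direction: B = 4 × 4.37×10⁻⁵ = 1.75×10⁻⁴ T.

B ≈ 175 μT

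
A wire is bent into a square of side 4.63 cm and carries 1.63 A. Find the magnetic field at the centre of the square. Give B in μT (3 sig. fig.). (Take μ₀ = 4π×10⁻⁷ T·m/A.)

B ≈ 39.8 μT

Each side is a finite straight segment at perpendicular distance d = a/(2 tan(π/4)) = 0.02315 m from the centre, with end-angles ±π/4.
One side contributes B₁ = (μ₀I/4πd)·2 sin(π/4) = 9.96×10⁻⁶ T.
All 4 sides add in the same direction: B = 4 × 9.96×10⁻⁶ = 3.98×10⁻⁵ T.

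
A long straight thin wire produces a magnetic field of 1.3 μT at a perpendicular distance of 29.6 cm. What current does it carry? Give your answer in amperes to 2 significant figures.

For a long straight wire B = μ₀I/(2πd), so I = 2πdB/μ₀.
I = 2π × 0.296 × 1.30×10⁻⁶ / (4π×10⁻⁷) = 1.92 A.

I ≈ 1.9 A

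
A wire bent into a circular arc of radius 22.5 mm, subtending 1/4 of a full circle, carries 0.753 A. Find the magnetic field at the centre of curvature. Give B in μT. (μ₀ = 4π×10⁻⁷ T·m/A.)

The Biot–Savart field of a circular arc at its centre is B = μ₀Iφ/(4πR), with φ = 1.571 rad.
B = (4π×10⁻⁷ × 0.753 × 1.571) / (4π × 0.0225) = 5.26×10⁻⁶ T.

B ≈ 5.26 μT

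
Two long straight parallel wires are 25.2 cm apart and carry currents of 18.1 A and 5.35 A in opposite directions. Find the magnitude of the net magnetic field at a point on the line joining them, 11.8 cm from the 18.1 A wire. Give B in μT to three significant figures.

B ≈ 38.7 μT

Each long wire gives B = μ₀I/(2πd). Distances are d₁ = 0.118 m and d₂ = 0.134 m.
B₁ = 3.07×10⁻⁵ T, B₂ = 7.99×10⁻⁶ T.
Between antiparallel currents both contributions point the same way, so they add. B = B₁ + B₂ = 3.07×10⁻⁵ + 7.99×10⁻⁶ = 3.87×10⁻⁵ T.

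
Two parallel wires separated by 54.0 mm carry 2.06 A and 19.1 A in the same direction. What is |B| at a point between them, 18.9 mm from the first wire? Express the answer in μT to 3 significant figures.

Each long wire gives B = μ₀I/(2πd). Distances are d₁ = 0.0189 m and d₂ = 0.0351 m.
B₁ = 2.18×10⁻⁵ T, B₂ = 1.09×10⁻⁴ T.
Between parallel currents the two contributions point in opposite directions, so they subtract. B = |B₁ − B₂| = |2.18×10⁻⁵ − 1.09×10⁻⁴| = 8.70×10⁻⁵ T.

B ≈ 87.0 μT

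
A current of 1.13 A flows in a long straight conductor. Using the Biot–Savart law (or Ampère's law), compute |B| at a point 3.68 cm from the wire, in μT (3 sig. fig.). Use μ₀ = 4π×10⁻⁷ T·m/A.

For an infinitely long straight wire, B = μ₀I/(2πd).
B = (4π×10⁻⁷ × 1.13) / (2π × 0.0368) = 6.14×10⁻⁶ T.

B ≈ 6.14 μT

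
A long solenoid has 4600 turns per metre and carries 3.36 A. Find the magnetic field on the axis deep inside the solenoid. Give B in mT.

Inside a long solenoid, B = μ₀nI with n = 4600 turns/m.
B = 4π×10⁻⁷ × 4600 × 3.36 = 1.94×10⁻² T.

B ≈ 19.4 mT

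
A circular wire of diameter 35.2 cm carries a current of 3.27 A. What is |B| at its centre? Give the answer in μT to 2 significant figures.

B ≈ 12 μT

At the centre of a circular loop the Biot–Savart law gives B = μ₀I/(2R) (so R = 0.176 m).
B = (4π×10⁻⁷ × 3.27) / (2 × 0.176) = 1.17×10⁻⁵ T.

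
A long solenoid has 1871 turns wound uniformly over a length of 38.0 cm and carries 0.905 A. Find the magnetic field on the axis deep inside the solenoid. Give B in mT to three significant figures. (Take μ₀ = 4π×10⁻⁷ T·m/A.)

Inside a long solenoid, B = μ₀nI with n = 4924 turns/m.
B = 4π×10⁻⁷ × 4924 × 0.905 = 5.60×10⁻³ T.

B ≈ 5.60 mT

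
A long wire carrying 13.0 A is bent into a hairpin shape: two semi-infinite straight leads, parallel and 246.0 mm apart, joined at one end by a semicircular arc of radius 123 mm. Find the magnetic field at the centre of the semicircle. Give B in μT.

B ≈ 54.3 μT

The semicircular arc contributes B_arc = μ₀I·π/(4πR) = μ₀I/(4R) = 3.32×10⁻⁵ T.
Each semi-infinite lead is at perpendicular distance R = 0.123 m from the centre, with the perpendicular foot at its near end, so it contributes μ₀I/(4πR); both point the same way, together 2.11×10⁻⁵ T.
Arc and leads all point the same direction: B = 3.32×10⁻⁵ + 2.11×10⁻⁵ = 5.43×10⁻⁵ T.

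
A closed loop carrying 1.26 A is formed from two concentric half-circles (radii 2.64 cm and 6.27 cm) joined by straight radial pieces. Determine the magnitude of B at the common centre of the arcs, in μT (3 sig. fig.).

B ≈ 8.68 μT

The radial connectors point toward the centre, so dl × r̂ = 0 and they contribute nothing.
Each semicircle gives μ₀I/(4R): inner arc 1.50×10⁻⁵ T, outer arc 6.31×10⁻⁶ T.
The two arcs carry current in opposite angular senses, so their fields oppose: B = |1.50×10⁻⁵ − 6.31×10⁻⁶| = 8.68×10⁻⁶ T.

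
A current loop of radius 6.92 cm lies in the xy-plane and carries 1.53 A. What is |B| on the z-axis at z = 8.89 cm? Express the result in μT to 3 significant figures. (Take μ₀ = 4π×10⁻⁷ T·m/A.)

B ≈ 3.22 μT

On the axis of a circular loop, B = μ₀IR² / [2(R²+z²)^(3/2)].
R² + z² = (0.0692)² + (0.0889)² = 0.01269 m², and (R²+z²)^(3/2) = 1.43×10⁻³ m³.
B = (4π×10⁻⁷ × 1.53 × 0.004789) / (2 × 1.43×10⁻³) = 3.22×10⁻⁶ T.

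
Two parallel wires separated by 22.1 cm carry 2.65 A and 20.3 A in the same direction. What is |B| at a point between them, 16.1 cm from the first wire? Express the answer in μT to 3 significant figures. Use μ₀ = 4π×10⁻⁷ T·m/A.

B ≈ 64.4 μT

Each long wire gives B = μ₀I/(2πd). Distances are d₁ = 0.161 m and d₂ = 0.06 m.
B₁ = 3.29×10⁻⁶ T, B₂ = 6.77×10⁻⁵ T.
Between parallel currents the two contributions point in opposite directions, so they subtract. B = |B₁ − B₂| = |3.29×10⁻⁶ − 6.77×10⁻⁵| = 6.44×10⁻⁵ T.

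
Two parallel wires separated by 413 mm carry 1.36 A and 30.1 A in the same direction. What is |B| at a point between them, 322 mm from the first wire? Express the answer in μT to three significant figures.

B ≈ 65.3 μT

Each long wire gives B = μ₀I/(2πd). Distances are d₁ = 0.322 m and d₂ = 0.091 m.
B₁ = 8.45×10⁻⁷ T, B₂ = 6.62×10⁻⁵ T.
Between parallel currents the two contributions point in opposite directions, so they subtract. B = |B₁ − B₂| = |8.45×10⁻⁷ − 6.62×10⁻⁵| = 6.53×10⁻⁵ T.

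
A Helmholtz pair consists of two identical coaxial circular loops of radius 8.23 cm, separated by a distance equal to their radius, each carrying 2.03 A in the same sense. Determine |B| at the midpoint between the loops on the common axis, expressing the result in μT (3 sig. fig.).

Each loop contributes B = μ₀IR²/[2(R²+z²)^(3/2)] on the axis, with z measured from that loop.
Loop 1 (z = 0.04115 m): B₁ = 1.11×10⁻⁵ T. Loop 2 (z = 0.04115 m): B₂ = 1.11×10⁻⁵ T.
The fields add: B = B₁ + B₂ = 2.22×10⁻⁵ T.

B ≈ 22.2 μT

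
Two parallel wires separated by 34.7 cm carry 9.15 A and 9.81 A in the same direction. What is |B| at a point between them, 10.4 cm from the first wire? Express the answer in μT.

Each long wire gives B = μ₀I/(2πd). Distances are d₁ = 0.104 m and d₂ = 0.243 m.
B₁ = 1.76×10⁻⁵ T, B₂ = 8.07×10⁻⁶ T.
Between parallel currents the two contributions point in opposite directions, so they subtract. B = |B₁ − B₂| = |1.76×10⁻⁵ − 8.07×10⁻⁶| = 9.52×10⁻⁶ T.

B ≈ 9.52 μT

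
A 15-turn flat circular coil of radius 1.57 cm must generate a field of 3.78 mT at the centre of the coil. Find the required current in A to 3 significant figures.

For an N-turn coil, B = Nμ₀I/(2R) with R = 0.0157 m, so I = 2RB/(Nμ₀) = 2 × 0.0157 × 3.78×10⁻³ / (15 × 4π×10⁻⁷) = 6.30 A.

I ≈ 6.30 A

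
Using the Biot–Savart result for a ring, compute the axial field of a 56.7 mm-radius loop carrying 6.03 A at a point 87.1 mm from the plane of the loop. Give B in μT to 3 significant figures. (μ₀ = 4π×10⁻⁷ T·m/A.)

B ≈ 10.9 μT

On the axis of a circular loop, B = μ₀IR² / [2(R²+z²)^(3/2)].
R² + z² = (0.0567)² + (0.0871)² = 0.0108 m², and (R²+z²)^(3/2) = 1.12×10⁻³ m³.
B = (4π×10⁻⁷ × 6.03 × 0.003215) / (2 × 1.12×10⁻³) = 1.09×10⁻⁵ T.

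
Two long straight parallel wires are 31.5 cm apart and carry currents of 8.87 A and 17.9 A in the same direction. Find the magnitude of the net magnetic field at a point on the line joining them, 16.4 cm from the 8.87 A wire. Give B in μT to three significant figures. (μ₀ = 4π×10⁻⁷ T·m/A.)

B ≈ 12.9 μT

Each long wire gives B = μ₀I/(2πd). Distances are d₁ = 0.164 m and d₂ = 0.151 m.
B₁ = 1.08×10⁻⁵ T, B₂ = 2.37×10⁻⁵ T.
Between parallel currents the two contributions point in opposite directions, so they subtract. B = |B₁ − B₂| = |1.08×10⁻⁵ − 2.37×10⁻⁵| = 1.29×10⁻⁵ T.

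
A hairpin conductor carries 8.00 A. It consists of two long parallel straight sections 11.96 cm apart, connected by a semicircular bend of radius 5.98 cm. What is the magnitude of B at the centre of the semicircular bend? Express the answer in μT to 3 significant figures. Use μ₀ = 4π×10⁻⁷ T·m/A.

B ≈ 68.8 μT

The semicircular arc contributes B_arc = μ₀I·π/(4πR) = μ₀I/(4R) = 4.20×10⁻⁵ T.
Each semi-infinite lead is at perpendicular distance R = 0.0598 m from the centre, with the perpendicular foot at its near end, so it contributes μ₀I/(4πR); both point the same way, together 2.68×10⁻⁵ T.
Arc and leads all point the same direction: B = 4.20×10⁻⁵ + 2.68×10⁻⁵ = 6.88×10⁻⁵ T.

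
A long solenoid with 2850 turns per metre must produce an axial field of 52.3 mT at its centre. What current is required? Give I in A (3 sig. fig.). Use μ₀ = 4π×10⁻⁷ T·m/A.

I ≈ 14.6 A

Inside a long solenoid B = μ₀nI with n = 2850 m⁻¹, so I = B/(μ₀n).
I = 5.23×10⁻² / (4π×10⁻⁷ × 2850) = 14.6 A.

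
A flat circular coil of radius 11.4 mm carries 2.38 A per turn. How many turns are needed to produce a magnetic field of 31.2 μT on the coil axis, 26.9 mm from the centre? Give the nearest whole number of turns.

N = 4

For an N-turn coil, B = Nμ₀IR²/[2(R²+z²)^(3/2)]. A single turn gives B₁ = 7.79×10⁻⁶ T with R = 0.0114 m, z = 0.0269 m.
N = B/B₁ = 3.12×10⁻⁵ / 7.79×10⁻⁶ = 4.00.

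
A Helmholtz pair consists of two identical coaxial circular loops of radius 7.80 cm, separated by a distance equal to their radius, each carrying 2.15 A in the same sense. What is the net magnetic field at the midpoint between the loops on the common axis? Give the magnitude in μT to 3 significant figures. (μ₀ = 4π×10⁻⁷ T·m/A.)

Each loop contributes B = μ₀IR²/[2(R²+z²)^(3/2)] on the axis, with z measured from that loop.
Loop 1 (z = 0.039 m): B₁ = 1.24×10⁻⁵ T. Loop 2 (z = 0.039 m): B₂ = 1.24×10⁻⁵ T.
The fields add: B = B₁ + B₂ = 2.48×10⁻⁵ T.

B ≈ 24.8 μT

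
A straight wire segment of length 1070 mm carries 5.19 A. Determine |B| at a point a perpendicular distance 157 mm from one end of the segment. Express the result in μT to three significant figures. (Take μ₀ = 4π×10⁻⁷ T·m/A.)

For a finite straight segment, B = (μ₀I/4πd)(sinθ₁ + sinθ₂), where θ₁, θ₂ are the angles from the perpendicular to each end.
The perpendicular foot is at one end, so the two end-offsets along the wire are 0 and L = 1.07 m.
sinθ₁ = 0/√(0²+0.157²) = 0.0000; sinθ₂ = 1.07/√(1.07²+0.157²) = 0.9894.
B = (4π×10⁻⁷ × 5.19) / (4π × 0.157) × (0.0000 + 0.9894) = 3.27×10⁻⁶ T.

B ≈ 3.27 μT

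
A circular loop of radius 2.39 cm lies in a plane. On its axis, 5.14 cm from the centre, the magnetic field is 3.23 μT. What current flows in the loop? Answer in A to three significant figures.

I ≈ 1.64 A

On the axis of a loop, B = μ₀IR²/[2(R²+z²)^(3/2)], so I = 2B(R²+z²)^(3/2)/(μ₀R²).
R² + z² = 0.0005712 + 0.002642 = 0.003213 m²; raised to 3/2 gives 1.82×10⁻⁴ m³.
I = 2 × 3.23×10⁻⁶ × 1.82×10⁻⁴ / (1.26×10⁻⁶ × 0.0005712) = 1.64 A.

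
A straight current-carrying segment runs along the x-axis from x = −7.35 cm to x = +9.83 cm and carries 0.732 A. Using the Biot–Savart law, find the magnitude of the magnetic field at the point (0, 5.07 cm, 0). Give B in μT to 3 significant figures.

B ≈ 2.47 μT

For a finite straight segment, B = (μ₀I/4πd)(sinθ₁ + sinθ₂), where θ₁, θ₂ are the angles from the perpendicular to each end.
The perpendicular distance is d = 0.0507 m; the end-offsets along the wire are a = 0.0735 m and b = 0.0983 m.
sinθ₁ = 0.0735/√(0.0735²+0.0507²) = 0.8232; sinθ₂ = 0.0983/√(0.0983²+0.0507²) = 0.8888.
B = (4π×10⁻⁷ × 0.732) / (4π × 0.0507) × (0.8232 + 0.8888) = 2.47×10⁻⁶ T.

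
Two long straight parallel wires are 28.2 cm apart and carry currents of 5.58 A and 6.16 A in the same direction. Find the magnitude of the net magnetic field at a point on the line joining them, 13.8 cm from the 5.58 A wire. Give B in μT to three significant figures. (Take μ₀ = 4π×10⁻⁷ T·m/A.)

B ≈ 0.469 μT

Each long wire gives B = μ₀I/(2πd). Distances are d₁ = 0.138 m and d₂ = 0.144 m.
B₁ = 8.09×10⁻⁶ T, B₂ = 8.56×10⁻⁶ T.
Between parallel currents the two contributions point in opposite directions, so they subtract. B = |B₁ − B₂| = |8.09×10⁻⁶ − 8.56×10⁻⁶| = 4.69×10⁻⁷ T.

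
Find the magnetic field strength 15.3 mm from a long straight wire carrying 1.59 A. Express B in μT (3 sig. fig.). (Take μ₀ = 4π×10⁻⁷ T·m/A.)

For an infinitely long straight wire, B = μ₀I/(2πd).
B = (4π×10⁻⁷ × 1.59) / (2π × 0.0153) = 2.08×10⁻⁵ T.

B ≈ 20.8 μT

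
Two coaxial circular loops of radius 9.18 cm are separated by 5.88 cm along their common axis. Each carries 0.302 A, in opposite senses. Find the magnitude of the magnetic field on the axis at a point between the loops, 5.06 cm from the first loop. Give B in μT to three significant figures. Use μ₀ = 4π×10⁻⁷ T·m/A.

Each loop contributes B = μ₀IR²/[2(R²+z²)^(3/2)] on the axis, with z measured from that loop.
Loop 1 (z = 0.0506 m): B₁ = 1.39×10⁻⁶ T. Loop 2 (z = 0.0082 m): B₂ = 2.04×10⁻⁶ T.
The fields oppose: B = |B₁ − B₂| = 6.54×10⁻⁷ T.

B ≈ 0.654 μT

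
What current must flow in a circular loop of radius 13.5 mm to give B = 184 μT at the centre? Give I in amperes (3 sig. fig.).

I ≈ 3.95 A

At the centre of a circular loop B = μ₀I/(2R), so I = 2RB/μ₀.
With R = 0.0135 m, I = 2 × 0.0135 × 1.84×10⁻⁴ / (4π×10⁻⁷) = 3.95 A.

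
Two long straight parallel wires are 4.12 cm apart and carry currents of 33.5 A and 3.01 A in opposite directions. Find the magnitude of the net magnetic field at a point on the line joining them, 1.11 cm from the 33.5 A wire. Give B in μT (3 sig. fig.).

B ≈ 624 μT

Each long wire gives B = μ₀I/(2πd). Distances are d₁ = 0.0111 m and d₂ = 0.0301 m.
B₁ = 6.04×10⁻⁴ T, B₂ = 2.00×10⁻⁵ T.
Between antiparallel currents both contributions point the same way, so they add. B = B₁ + B₂ = 6.04×10⁻⁴ + 2.00×10⁻⁵ = 6.24×10⁻⁴ T.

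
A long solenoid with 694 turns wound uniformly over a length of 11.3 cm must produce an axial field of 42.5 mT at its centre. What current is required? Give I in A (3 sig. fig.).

I ≈ 5.51 A

Inside a long solenoid B = μ₀nI with n = 6142 m⁻¹, so I = B/(μ₀n).
I = 4.25×10⁻² / (4π×10⁻⁷ × 6142) = 5.51 A.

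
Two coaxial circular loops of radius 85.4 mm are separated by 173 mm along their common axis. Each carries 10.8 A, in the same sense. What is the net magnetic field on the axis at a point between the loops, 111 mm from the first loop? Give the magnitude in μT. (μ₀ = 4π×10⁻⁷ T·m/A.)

B ≈ 60.1 μT

Each loop contributes B = μ₀IR²/[2(R²+z²)^(3/2)] on the axis, with z measured from that loop.
Loop 1 (z = 0.111 m): B₁ = 1.80×10⁻⁵ T. Loop 2 (z = 0.062 m): B₂ = 4.21×10⁻⁵ T.
The fields add: B = B₁ + B₂ = 6.01×10⁻⁵ T.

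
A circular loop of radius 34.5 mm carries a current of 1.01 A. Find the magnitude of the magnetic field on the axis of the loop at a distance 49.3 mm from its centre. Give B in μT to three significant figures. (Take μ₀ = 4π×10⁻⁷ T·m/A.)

On the axis of a circular loop, B = μ₀IR² / [2(R²+z²)^(3/2)].
R² + z² = (0.0345)² + (0.0493)² = 0.003621 m², and (R²+z²)^(3/2) = 2.18×10⁻⁴ m³.
B = (4π×10⁻⁷ × 1.01 × 0.00119) / (2 × 2.18×10⁻⁴) = 3.47×10⁻⁶ T.

B ≈ 3.47 μT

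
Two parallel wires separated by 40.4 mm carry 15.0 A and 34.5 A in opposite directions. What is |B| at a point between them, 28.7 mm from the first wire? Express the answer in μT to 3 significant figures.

Each long wire gives B = μ₀I/(2πd). Distances are d₁ = 0.0287 m and d₂ = 0.0117 m.
B₁ = 1.05×10⁻⁴ T, B₂ = 5.90×10⁻⁴ T.
Between antiparallel currents both contributions point the same way, so they add. B = B₁ + B₂ = 1.05×10⁻⁴ + 5.90×10⁻⁴ = 6.94×10⁻⁴ T.

B ≈ 694 μT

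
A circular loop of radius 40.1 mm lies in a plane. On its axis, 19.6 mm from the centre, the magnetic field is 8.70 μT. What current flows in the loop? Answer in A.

On the axis of a loop, B = μ₀IR²/[2(R²+z²)^(3/2)], so I = 2B(R²+z²)^(3/2)/(μ₀R²).
R² + z² = 0.001608 + 0.0003842 = 0.001992 m²; raised to 3/2 gives 8.89×10⁻⁵ m³.
I = 2 × 8.70×10⁻⁶ × 8.89×10⁻⁵ / (1.26×10⁻⁶ × 0.001608) = 0.766 A.

I ≈ 0.766 A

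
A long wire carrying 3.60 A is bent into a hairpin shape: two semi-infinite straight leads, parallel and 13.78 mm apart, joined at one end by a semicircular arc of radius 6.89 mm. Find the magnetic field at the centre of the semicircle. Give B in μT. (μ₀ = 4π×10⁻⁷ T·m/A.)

The semicircular arc contributes B_arc = μ₀I·π/(4πR) = μ₀I/(4R) = 1.64×10⁻⁴ T.
Each semi-infinite lead is at perpendicular distance R = 0.00689 m from the centre, with the perpendicular foot at its near end, so it contributes μ₀I/(4πR); both point the same way, together 1.04×10⁻⁴ T.
Arc and leads all point the same direction: B = 1.64×10⁻⁴ + 1.04×10⁻⁴ = 2.69×10⁻⁴ T.

B ≈ 269 μT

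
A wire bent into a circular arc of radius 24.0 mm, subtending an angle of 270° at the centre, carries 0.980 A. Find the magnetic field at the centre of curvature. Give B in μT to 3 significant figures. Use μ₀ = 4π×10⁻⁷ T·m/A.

B ≈ 19.2 μT

The Biot–Savart field of a circular arc at its centre is B = μ₀Iφ/(4πR), with φ = 4.712 rad.
B = (4π×10⁻⁷ × 0.980 × 4.712) / (4π × 0.024) = 1.92×10⁻⁵ T.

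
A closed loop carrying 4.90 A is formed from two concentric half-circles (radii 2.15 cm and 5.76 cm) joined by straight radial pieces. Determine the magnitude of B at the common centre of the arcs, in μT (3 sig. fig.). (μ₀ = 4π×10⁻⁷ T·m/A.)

The radial connectors point toward the centre, so dl × r̂ = 0 and they contribute nothing.
Each semicircle gives μ₀I/(4R): inner arc 7.16×10⁻⁵ T, outer arc 2.67×10⁻⁵ T.
The two arcs carry current in opposite angular senses, so their fields oppose: B = |7.16×10⁻⁵ − 2.67×10⁻⁵| = 4.49×10⁻⁵ T.

B ≈ 44.9 μT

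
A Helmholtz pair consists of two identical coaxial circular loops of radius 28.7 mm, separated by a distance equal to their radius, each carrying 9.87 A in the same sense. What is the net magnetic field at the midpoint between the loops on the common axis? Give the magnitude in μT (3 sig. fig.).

Each loop contributes B = μ₀IR²/[2(R²+z²)^(3/2)] on the axis, with z measured from that loop.
Loop 1 (z = 0.01435 m): B₁ = 1.55×10⁻⁴ T. Loop 2 (z = 0.01435 m): B₂ = 1.55×10⁻⁴ T.
The fields add: B = B₁ + B₂ = 3.09×10⁻⁴ T.

B ≈ 309 μT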